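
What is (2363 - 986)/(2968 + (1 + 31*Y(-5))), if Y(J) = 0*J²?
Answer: 1377/2969 ≈ 0.46379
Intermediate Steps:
Y(J) = 0
(2363 - 986)/(2968 + (1 + 31*Y(-5))) = (2363 - 986)/(2968 + (1 + 31*0)) = 1377/(2968 + (1 + 0)) = 1377/(2968 + 1) = 1377/2969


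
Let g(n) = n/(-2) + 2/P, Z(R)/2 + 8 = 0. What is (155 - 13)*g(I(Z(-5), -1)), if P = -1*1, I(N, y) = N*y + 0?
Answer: -1420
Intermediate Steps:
Z(R) = -16 (Z(R) = -16 + 2*0 = -16 + 0 = -16)
I(N, y) = N*y
P = -1
g(n) = -2 - n/2 (g(n) = n/(-2) + 2/(-1) = n*(-½) + 2*(-1) = -n/2 - 2 = -2 - n/2)
(155 - 13)*g(I(Z(-5), -1)) = (155 - 13)*(-2 - (-8)*(-1)) = 142*(-2 - ½*16) = 142*(-2 - 8) = 142*(-10) = -1420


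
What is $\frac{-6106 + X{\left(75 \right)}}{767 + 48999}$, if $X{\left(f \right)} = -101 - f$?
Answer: $- \frac{3141}{24883} \approx -0.12623$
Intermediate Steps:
$\frac{-6106 + X{\left(75 \right)}}{767 + 48999} = \frac{-6106 - 176}{767 + 48999} = \frac{-6106 - 176}{49766} = \left(-6106 - 176\right) \frac{1}{49766} = \left(-6282\right) \frac{1}{49766} = - \frac{3141}{24883}$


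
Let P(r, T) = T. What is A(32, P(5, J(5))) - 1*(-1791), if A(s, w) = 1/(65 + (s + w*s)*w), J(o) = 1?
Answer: 231040/129 ≈ 1791.0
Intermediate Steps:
A(s, w) = 1/(65 + w*(s + s*w)) (A(s, w) = 1/(65 + (s + s*w)*w) = 1/(65 + w*(s + s*w)))
A(32, P(5, J(5))) - 1*(-1791) = 1/(65 + 32*1 + 32*1²) - 1*(-1791) = 1/(65 + 32 + 32*1) + 1791 = 1/(65 + 32 + 32) + 1791 = 1/129 + 1791 = 231040/129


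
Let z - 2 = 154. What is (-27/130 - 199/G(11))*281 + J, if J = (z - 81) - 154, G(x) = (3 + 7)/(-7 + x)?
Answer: -585129/26 ≈ -22505.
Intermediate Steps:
z = 156 (z = 2 + 154 = 156)
G(x) = 10/(-7 + x)
J = -79 (J = (156 - 81) - 154 = 75 - 154 = -79)
(-27/130 - 199/G(11))*281 + J = (-27/130 - 199/(10/(-7 + 11)))*281 - 79 = (-27*1/130 - 199/(10/4))*281 - 79 = (-27/130 - 199/(10*(1/4)))*281 - 79 = (-27/130 - 199/5/2)*281 - 79 = (-27/130 - 199*2/5)*281 - 79 = (-27/130 - 398/5)*281 - 79 = -2075/26*281 - 79 = -583075/26 - 79 = -585129/26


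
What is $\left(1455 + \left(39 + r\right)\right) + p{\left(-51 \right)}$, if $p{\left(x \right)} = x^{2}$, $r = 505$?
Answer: $4600$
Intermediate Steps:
$\left(1455 + \left(39 + r\right)\right) + p{\left(-51 \right)} = \left(1455 + \left(39 + 505\right)\right) + \left(-51\right)^{2} = \left(1455 + 544\right) + 2601 = 1999 + 2601 = 4600$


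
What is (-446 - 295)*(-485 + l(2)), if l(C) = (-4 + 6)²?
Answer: 356421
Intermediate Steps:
l(C) = 4 (l(C) = 2² = 4)
(-446 - 295)*(-485 + l(2)) = (-446 - 295)*(-485 + 4) = -741*(-481) = 356421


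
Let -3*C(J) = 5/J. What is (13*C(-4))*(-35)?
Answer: -2275/12 ≈ -189.58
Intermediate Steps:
C(J) = -5/(3*J)
(13*C(-4))*(-35) = (13*(-5/3/(-4)))*(-35) = (13*(-5/3*(-1/4)))*(-35) = (13*(5/12))*(-35) = (65/12)*(-35) = -2275/12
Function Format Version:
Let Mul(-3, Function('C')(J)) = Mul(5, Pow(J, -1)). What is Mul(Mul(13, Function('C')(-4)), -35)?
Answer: Rational(-2275, 12) ≈ -189.58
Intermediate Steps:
Function('C')(J) = Mul(Rational(-5, 3), Pow(J, -1)) (Function('C')(J) = Mul(Rational(-1, 3), Mul(5, Pow(J, -1))) = Mul(Rational(-5, 3), Pow(J, -1)))
Mul(Mul(13, Function('C')(-4)), -35) = Mul(Mul(13, Mul(Rational(-5, 3), Pow(-4, -1))), -35) = Mul(Mul(13, Mul(Rational(-5, 3), Rational(-1, 4))), -35) = Mul(Mul(13, Rational(5, 12)), -35) = Mul(Rational(65, 12), -35) = Rational(-2275, 12)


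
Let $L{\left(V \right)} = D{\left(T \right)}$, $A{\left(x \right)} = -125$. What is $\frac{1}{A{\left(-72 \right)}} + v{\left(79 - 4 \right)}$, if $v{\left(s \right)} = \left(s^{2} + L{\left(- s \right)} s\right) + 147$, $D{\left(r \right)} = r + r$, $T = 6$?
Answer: $\frac{833999}{125} \approx 6672.0$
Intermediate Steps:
$D{\left(r \right)} = 2 r$
$L{\left(V \right)} = 12$ ($L{\left(V \right)} = 2 \cdot 6 = 12$)
$v{\left(s \right)} = 147 + s^{2} + 12 s$ ($v{\left(s \right)} = \left(s^{2} + 12 s\right) + 147 = 147 + s^{2} + 12 s$)
$\frac{1}{A{\left(-72 \right)}} + v{\left(79 - 4 \right)} = \frac{1}{-125} + \left(147 + \left(79 - 4\right)^{2} + 12 \left(79 - 4\right)\right) = - \frac{1}{125} + \left(147 + 75^{2} + 12 \cdot 75\right) = - \frac{1}{125} + \left(147 + 5625 + 900\right) = - \frac{1}{125} + 6672 = \frac{833999}{125}$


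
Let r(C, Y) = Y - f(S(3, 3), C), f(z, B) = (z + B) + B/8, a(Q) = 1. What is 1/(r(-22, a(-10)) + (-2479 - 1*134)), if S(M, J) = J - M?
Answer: -4/10349 ≈ -0.00038651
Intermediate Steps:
f(z, B) = z + 9*B/8 (f(z, B) = (B + z) + B*(⅛) = (B + z) + B/8 = z + 9*B/8)
r(C, Y) = Y - 9*C/8 (r(C, Y) = Y - ((3 - 1*3) + 9*C/8) = Y - ((3 - 3) + 9*C/8) = Y - (0 + 9*C/8) = Y - 9*C/8)
1/(r(-22, a(-10)) + (-2479 - 1*134)) = 1/((1 - 9/8*(-22)) + (-2479 - 1*134)) = 1/((1 + 99/4) + (-2479 - 134)) = 1/(103/4 - 2613) = 1/(-10349/4) = -4/10349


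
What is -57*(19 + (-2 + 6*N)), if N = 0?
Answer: -969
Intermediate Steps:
-57*(19 + (-2 + 6*N)) = -57*(19 + (-2 + 6*0)) = -57*(19 + (-2 + 0)) = -57*(19 - 2) = -57*17 = -969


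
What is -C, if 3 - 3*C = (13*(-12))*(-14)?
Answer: 727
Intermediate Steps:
C = -727 (C = 1 - 13*(-12)*(-14)/3 = 1 - (-52)*(-14) = 1 - 1/3*2184 = 1 - 728 = -727)
-C = -1*(-727) = 727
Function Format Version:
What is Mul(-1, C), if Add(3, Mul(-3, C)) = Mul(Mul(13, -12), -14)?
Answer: 727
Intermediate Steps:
C = -727 (C = Add(1, Mul(Rational(-1, 3), Mul(Mul(13, -12), -14))) = Add(1, Mul(Rational(-1, 3), Mul(-156, -14))) = Add(1, Mul(Rational(-1, 3), 2184)) = Add(1, -728) = -727)
Mul(-1, C) = Mul(-1, -727) = 727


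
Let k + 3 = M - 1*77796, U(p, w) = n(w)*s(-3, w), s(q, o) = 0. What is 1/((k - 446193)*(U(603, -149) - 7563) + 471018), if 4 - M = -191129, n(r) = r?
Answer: 1/2517883635 ≈ 3.9716e-10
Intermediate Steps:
M = 191133 (M = 4 - 1*(-191129) = 4 + 191129 = 191133)
U(p, w) = 0 (U(p, w) = w*0 = 0)
k = 113334 (k = -3 + (191133 - 1*77796) = -3 + (191133 - 77796) = -3 + 113337 = 113334)
1/((k - 446193)*(U(603, -149) - 7563) + 471018) = 1/((113334 - 446193)*(0 - 7563) + 471018) = 1/(-332859*(-7563) + 471018) = 1/(2517412617 + 471018) = 1/2517883635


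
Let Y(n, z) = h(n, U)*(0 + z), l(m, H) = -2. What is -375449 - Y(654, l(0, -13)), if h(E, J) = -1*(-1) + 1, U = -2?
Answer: -375445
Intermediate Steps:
h(E, J) = 2 (h(E, J) = 1 + 1 = 2)
Y(n, z) = 2*z (Y(n, z) = 2*(0 + z) = 2*z)
-375449 - Y(654, l(0, -13)) = -375449 - 2*(-2) = -375449 - 1*(-4) = -375449 + 4 = -375445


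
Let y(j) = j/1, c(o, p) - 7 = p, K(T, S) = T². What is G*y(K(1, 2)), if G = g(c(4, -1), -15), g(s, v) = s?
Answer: 6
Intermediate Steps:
c(o, p) = 7 + p
y(j) = j (y(j) = j*1 = j)
G = 6 (G = 7 - 1 = 6)
G*y(K(1, 2)) = 6*1² = 6*1 = 6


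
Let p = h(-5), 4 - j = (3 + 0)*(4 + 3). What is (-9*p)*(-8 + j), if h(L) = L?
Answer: -1125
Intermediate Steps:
j = -17 (j = 4 - (3 + 0)*(4 + 3) = 4 - 3*7 = 4 - 1*21 = 4 - 21 = -17)
p = -5
(-9*p)*(-8 + j) = (-9*(-5))*(-8 - 17) = 45*(-25) = -1125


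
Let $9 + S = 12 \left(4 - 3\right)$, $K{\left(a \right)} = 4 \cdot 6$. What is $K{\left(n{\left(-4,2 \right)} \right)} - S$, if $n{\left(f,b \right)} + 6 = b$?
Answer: $21$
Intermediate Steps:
$n{\left(f,b \right)} = -6 + b$
$K{\left(a \right)} = 24$
$S = 3$ ($S = -9 + 12 \left(4 - 3\right) = -9 + 12 \cdot 1 = -9 + 12 = 3$)
$K{\left(n{\left(-4,2 \right)} \right)} - S = 24 - 3 = 21$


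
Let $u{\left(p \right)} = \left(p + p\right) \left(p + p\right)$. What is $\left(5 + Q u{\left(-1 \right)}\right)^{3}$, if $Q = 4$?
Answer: $9261$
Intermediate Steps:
$u{\left(p \right)} = 4 p^{2}$ ($u{\left(p \right)} = 2 p 2 p = 4 p^{2}$)
$\left(5 + Q u{\left(-1 \right)}\right)^{3} = \left(5 + 4 \cdot 4 \left(-1\right)^{2}\right)^{3} = \left(5 + 4 \cdot 4 \cdot 1\right)^{3} = \left(5 + 4 \cdot 4\right)^{3} = \left(5 + 16\right)^{3} = 21^{3} = 9261$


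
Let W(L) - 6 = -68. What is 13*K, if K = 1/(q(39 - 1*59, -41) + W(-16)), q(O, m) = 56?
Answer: -13/6 ≈ -2.1667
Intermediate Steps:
W(L) = -62 (W(L) = 6 - 68 = -62)
K = -1/6 (K = 1/(56 - 62) = 1/(-6) = -1/6 ≈ -0.16667)
13*K = 13*(-1/6) = -13/6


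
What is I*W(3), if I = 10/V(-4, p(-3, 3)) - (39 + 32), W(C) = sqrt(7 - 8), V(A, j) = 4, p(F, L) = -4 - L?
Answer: -137*I/2 ≈ -68.5*I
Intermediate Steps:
W(C) = I (W(C) = sqrt(-1) = I)
I = -137/2 (I = 10/4 - (39 + 32) = 10*(1/4) - 1*71 = 5/2 - 71 = -137/2 ≈ -68.500)
I*W(3) = -137*I/2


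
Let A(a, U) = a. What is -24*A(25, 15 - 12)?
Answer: -600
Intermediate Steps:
-24*A(25, 15 - 12) = -24*25 = -1*600 = -600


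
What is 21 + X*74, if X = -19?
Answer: -1385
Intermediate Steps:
21 + X*74 = 21 - 19*74 = 21 - 1406 = -1385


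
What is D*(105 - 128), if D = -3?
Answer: 69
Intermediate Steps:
D*(105 - 128) = -3*(105 - 128) = -3*(-23) = 69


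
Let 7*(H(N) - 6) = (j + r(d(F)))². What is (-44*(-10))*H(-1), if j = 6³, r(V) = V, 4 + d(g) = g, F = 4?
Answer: 20547120/7 ≈ 2.9353e+6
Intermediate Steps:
d(g) = -4 + g
j = 216
H(N) = 46698/7 (H(N) = 6 + (216 + (-4 + 4))²/7 = 6 + (216 + 0)²/7 = 6 + (⅐)*216² = 6 + (⅐)*46656 = 6 + 46656/7 = 46698/7)
(-44*(-10))*H(-1) = -44*(-10)*(46698/7) = 440*(46698/7) = 20547120/7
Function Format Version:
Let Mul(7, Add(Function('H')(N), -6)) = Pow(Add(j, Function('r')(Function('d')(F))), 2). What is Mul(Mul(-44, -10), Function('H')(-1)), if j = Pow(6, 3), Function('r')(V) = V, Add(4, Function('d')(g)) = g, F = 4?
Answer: Rational(20547120, 7) ≈ 2.9353e+6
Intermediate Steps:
Function('d')(g) = Add(-4, g)
j = 216
Function('H')(N) = Rational(46698, 7) (Function('H')(N) = Add(6, Mul(Rational(1, 7), Pow(Add(216, Add(-4, 4)), 2))) = Add(6, Mul(Rational(1, 7), Pow(Add(216, 0), 2))) = Add(6, Mul(Rational(1, 7), Pow(216, 2))) = Add(6, Mul(Rational(1, 7), 46656)) = Add(6, Rational(46656, 7)) = Rational(46698, 7))
Mul(Mul(-44, -10), Function('H')(-1)) = Mul(Mul(-44, -10), Rational(46698, 7)) = Mul(440, Rational(46698, 7)) = Rational(20547120, 7)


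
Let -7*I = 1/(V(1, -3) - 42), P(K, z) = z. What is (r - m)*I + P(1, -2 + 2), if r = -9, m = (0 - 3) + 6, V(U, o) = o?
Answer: -4/105 ≈ -0.038095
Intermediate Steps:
m = 3 (m = -3 + 6 = 3)
I = 1/315 (I = -1/(7*(-3 - 42)) = -⅐/(-45) = -⅐*(-1/45) = 1/315 ≈ 0.0031746)
(r - m)*I + P(1, -2 + 2) = (-9 - 1*3)*(1/315) + (-2 + 2) = (-9 - 3)*(1/315) + 0 = -12*1/315 + 0 = -4/105 + 0 = -4/105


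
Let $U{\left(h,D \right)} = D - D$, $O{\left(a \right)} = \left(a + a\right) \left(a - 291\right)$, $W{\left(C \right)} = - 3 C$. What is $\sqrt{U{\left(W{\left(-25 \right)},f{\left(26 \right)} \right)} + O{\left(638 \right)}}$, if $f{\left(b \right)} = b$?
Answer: $2 \sqrt{110693} \approx 665.41$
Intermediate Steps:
$O{\left(a \right)} = 2 a \left(-291 + a\right)$
$U{\left(h,D \right)} = 0$
$\sqrt{U{\left(W{\left(-25 \right)},f{\left(26 \right)} \right)} + O{\left(638 \right)}} = \sqrt{0 + 2 \cdot 638 \left(-291 + 638\right)} = \sqrt{0 + 2 \cdot 638 \cdot 347} = \sqrt{0 + 442772} = \sqrt{442772} = 2 \sqrt{110693}$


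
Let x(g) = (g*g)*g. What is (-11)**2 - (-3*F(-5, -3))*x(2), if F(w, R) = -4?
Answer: 25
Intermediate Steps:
x(g) = g**3 (x(g) = g**2*g = g**3)
(-11)**2 - (-3*F(-5, -3))*x(2) = (-11)**2 - (-3*(-4))*2**3 = 121 - 12*8 = 121 - 1*96 = 121 - 96 = 25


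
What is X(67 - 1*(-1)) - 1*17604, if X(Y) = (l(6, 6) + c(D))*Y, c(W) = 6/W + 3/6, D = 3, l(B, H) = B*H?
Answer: -14986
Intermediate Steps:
c(W) = ½ + 6/W (c(W) = 6/W + 3*(⅙) = 6/W + ½ = ½ + 6/W)
X(Y) = 77*Y/2 (X(Y) = (6*6 + (½)*(12 + 3)/3)*Y = (36 + (½)*(⅓)*15)*Y = (36 + 5/2)*Y = 77*Y/2)
X(67 - 1*(-1)) - 1*17604 = 77*(67 - 1*(-1))/2 - 1*17604 = 77*(67 + 1)/2 - 17604 = (77/2)*68 - 17604 = 2618 - 17604 = -14986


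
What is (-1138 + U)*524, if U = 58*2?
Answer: -535528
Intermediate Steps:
U = 116
(-1138 + U)*524 = (-1138 + 116)*524 = -1022*524 = -535528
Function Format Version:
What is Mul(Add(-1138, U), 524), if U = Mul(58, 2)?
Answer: -535528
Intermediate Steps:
U = 116
Mul(Add(-1138, U), 524) = Mul(Add(-1138, 116), 524) = Mul(-1022, 524) = -535528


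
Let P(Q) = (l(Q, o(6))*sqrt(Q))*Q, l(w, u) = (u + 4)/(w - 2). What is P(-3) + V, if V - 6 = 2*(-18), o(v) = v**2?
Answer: -30 + 24*I*sqrt(3) ≈ -30.0 + 41.569*I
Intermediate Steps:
l(w, u) = (4 + u)/(-2 + w)
V = -30 (V = 6 + 2*(-18) = 6 - 36 = -30)
P(Q) = 40*Q**(3/2)/(-2 + Q) (P(Q) = (((4 + 6**2)/(-2 + Q))*sqrt(Q))*Q = (((4 + 36)/(-2 + Q))*sqrt(Q))*Q = ((40/(-2 + Q))*sqrt(Q))*Q = (40*sqrt(Q)/(-2 + Q))*Q = 40*Q**(3/2)/(-2 + Q))
P(-3) + V = 40*(-3)**(3/2)/(-2 - 3) - 30 = 40*(-3*I*sqrt(3))/(-5) - 30 = 40*(-3*I*sqrt(3))*(-1/5) - 30 = 24*I*sqrt(3) - 30 = -30 + 24*I*sqrt(3)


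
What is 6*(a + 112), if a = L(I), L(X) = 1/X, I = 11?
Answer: 7398/11 ≈ 672.54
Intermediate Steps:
a = 1/11 ≈ 0.090909
6*(a + 112) = 6*(1/11 + 112) = 6*(1233/11) = 7398/11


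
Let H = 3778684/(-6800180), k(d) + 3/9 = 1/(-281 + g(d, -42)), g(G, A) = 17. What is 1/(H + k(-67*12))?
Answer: -448811880/400697149 ≈ -1.1201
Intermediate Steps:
k(d) = -89/264 (k(d) = -1/3 + 1/(-281 + 17) = -1/3 + 1/(-264) = -1/3 - 1/264 = -89/264)
H = -944671/1700045 (H = 3778684*(-1/6800180) = -944671/1700045 ≈ -0.55567)
1/(H + k(-67*12)) = 1/(-944671/1700045 - 89/264) = 1/(-400697149/448811880) = -448811880/400697149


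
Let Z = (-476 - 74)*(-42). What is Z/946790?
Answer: 2310/94679 ≈ 0.024398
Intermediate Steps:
Z = 23100 (Z = -550*(-42) = 23100)
Z/946790 = 23100/946790 = 23100*(1/946790) = 2310/94679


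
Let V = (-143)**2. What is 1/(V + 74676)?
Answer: 1/95125 ≈ 1.0512e-5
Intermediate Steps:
V = 20449
1/(V + 74676) = 1/(20449 + 74676) = 1/95125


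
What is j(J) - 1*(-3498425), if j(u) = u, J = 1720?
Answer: 3500145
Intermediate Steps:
j(J) - 1*(-3498425) = 1720 - 1*(-3498425) = 1720 + 3498425 = 3500145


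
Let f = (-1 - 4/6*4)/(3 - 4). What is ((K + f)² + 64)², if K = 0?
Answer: 485809/81 ≈ 5997.6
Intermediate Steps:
f = 11/3 (f = (-1 - 4*⅙*4)/(-1) = (-1 - ⅔*4)*(-1) = (-1 - 8/3)*(-1) = -11/3*(-1) = 11/3 ≈ 3.6667)
((K + f)² + 64)² = ((0 + 11/3)² + 64)² = ((11/3)² + 64)² = (121/9 + 64)² = (697/9)² = 485809/81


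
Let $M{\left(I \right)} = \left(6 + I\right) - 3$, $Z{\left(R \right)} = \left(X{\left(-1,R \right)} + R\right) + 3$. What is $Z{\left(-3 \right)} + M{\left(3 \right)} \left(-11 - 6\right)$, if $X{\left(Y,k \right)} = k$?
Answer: $-105$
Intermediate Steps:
$Z{\left(R \right)} = 3 + 2 R$ ($Z{\left(R \right)} = \left(R + R\right) + 3 = 2 R + 3 = 3 + 2 R$)
$M{\left(I \right)} = 3 + I$
$Z{\left(-3 \right)} + M{\left(3 \right)} \left(-11 - 6\right) = \left(3 + 2 \left(-3\right)\right) + \left(3 + 3\right) \left(-11 - 6\right) = \left(3 - 6\right) + 6 \left(-11 - 6\right) = -3 + 6 \left(-17\right) = -3 - 102 = -105$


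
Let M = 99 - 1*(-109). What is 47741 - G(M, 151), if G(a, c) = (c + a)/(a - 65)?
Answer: 6826604/143 ≈ 47739.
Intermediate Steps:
M = 208 (M = 99 + 109 = 208)
G(a, c) = (a + c)/(-65 + a)
47741 - G(M, 151) = 47741 - (208 + 151)/(-65 + 208) = 47741 - 359/143 = 6826604/143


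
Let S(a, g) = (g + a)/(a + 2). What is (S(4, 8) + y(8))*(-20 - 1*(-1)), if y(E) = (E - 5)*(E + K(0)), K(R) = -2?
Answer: -380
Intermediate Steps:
S(a, g) = (a + g)/(2 + a)
y(E) = (-5 + E)*(-2 + E) (y(E) = (E - 5)*(E - 2) = (-5 + E)*(-2 + E))
(S(4, 8) + y(8))*(-20 - 1*(-1)) = ((4 + 8)/(2 + 4) + (10 + 8**2 - 7*8))*(-20 - 1*(-1)) = (12/6 + (10 + 64 - 56))*(-20 + 1) = ((1/6)*12 + 18)*(-19) = (2 + 18)*(-19) = 20*(-19) = -380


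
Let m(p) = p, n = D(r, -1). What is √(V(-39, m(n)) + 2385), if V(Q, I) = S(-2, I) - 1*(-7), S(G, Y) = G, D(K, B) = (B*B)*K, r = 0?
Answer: √2390 ≈ 48.888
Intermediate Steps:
D(K, B) = K*B² (D(K, B) = B²*K = K*B²)
n = 0 (n = 0*(-1)² = 0*1 = 0)
V(Q, I) = 5 (V(Q, I) = -2 - 1*(-7) = -2 + 7 = 5)
√(V(-39, m(n)) + 2385) = √(5 + 2385) = √2390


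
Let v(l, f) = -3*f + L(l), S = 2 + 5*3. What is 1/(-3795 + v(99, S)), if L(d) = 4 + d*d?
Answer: 1/5959 ≈ 0.00016781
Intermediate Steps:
L(d) = 4 + d²
S = 17 (S = 2 + 15 = 17)
v(l, f) = 4 + l² - 3*f (v(l, f) = -3*f + (4 + l²) = 4 + l² - 3*f)
1/(-3795 + v(99, S)) = 1/(-3795 + (4 + 99² - 3*17)) = 1/(-3795 + (4 + 9801 - 51)) = 1/(-3795 + 9754) = 1/5959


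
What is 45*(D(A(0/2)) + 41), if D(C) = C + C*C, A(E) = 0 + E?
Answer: 1845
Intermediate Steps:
A(E) = E
D(C) = C + C²
45*(D(A(0/2)) + 41) = 45*((0/2)*(1 + 0/2) + 41) = 45*((0*(½))*(1 + 0*(½)) + 41) = 45*(0*(1 + 0) + 41) = 45*(0*1 + 41) = 45*(0 + 41) = 45*41 = 1845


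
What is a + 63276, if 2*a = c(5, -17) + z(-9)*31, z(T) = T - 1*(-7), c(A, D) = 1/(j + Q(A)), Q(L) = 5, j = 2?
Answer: 885431/14 ≈ 63245.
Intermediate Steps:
c(A, D) = 1/7 (c(A, D) = 1/(2 + 5) = 1/7)
z(T) = 7 + T (z(T) = T + 7 = 7 + T)
a = -433/14 (a = (1/7 + (7 - 9)*31)/2 = (1/7 - 2*31)/2 = (1/7 - 62)/2 = (1/2)*(-433/7) = -433/14 ≈ -30.929)
a + 63276 = -433/14 + 63276 = 885431/14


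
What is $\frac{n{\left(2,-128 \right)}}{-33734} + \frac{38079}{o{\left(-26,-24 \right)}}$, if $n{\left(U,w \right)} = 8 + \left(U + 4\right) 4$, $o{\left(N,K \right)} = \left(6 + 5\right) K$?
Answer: $- \frac{214094239}{1484296} \approx -144.24$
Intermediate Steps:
$o{\left(N,K \right)} = 11 K$
$n{\left(U,w \right)} = 24 + 4 U$ ($n{\left(U,w \right)} = 8 + \left(4 + U\right) 4 = 8 + \left(16 + 4 U\right) = 24 + 4 U$)
$\frac{n{\left(2,-128 \right)}}{-33734} + \frac{38079}{o{\left(-26,-24 \right)}} = \frac{24 + 4 \cdot 2}{-33734} + \frac{38079}{11 \left(-24\right)} = \left(24 + 8\right) \left(- \frac{1}{33734}\right) + \frac{38079}{-264} = 32 \left(- \frac{1}{33734}\right) + 38079 \left(- \frac{1}{264}\right) = - \frac{16}{16867} - \frac{12693}{88} = - \frac{214094239}{1484296}$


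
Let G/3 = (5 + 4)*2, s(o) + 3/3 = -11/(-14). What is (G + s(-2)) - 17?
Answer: 515/14 ≈ 36.786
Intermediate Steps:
s(o) = -3/14 (s(o) = -1 - 11/(-14) = -1 - 11*(-1/14) = -1 + 11/14 = -3/14)
G = 54 (G = 3*((5 + 4)*2) = 3*(9*2) = 3*18 = 54)
(G + s(-2)) - 17 = (54 - 3/14) - 17 = 753/14 - 17 = 515/14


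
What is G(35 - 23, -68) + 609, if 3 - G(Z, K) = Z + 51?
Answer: 549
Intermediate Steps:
G(Z, K) = -48 - Z (G(Z, K) = 3 - (Z + 51) = 3 - (51 + Z) = 3 + (-51 - Z) = -48 - Z)
G(35 - 23, -68) + 609 = (-48 - (35 - 23)) + 609 = (-48 - 1*12) + 609 = (-48 - 12) + 609 = -60 + 609 = 549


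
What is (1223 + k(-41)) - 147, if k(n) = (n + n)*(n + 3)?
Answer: 4192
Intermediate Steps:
k(n) = 2*n*(3 + n) (k(n) = (2*n)*(3 + n) = 2*n*(3 + n))
(1223 + k(-41)) - 147 = (1223 + 2*(-41)*(3 - 41)) - 147 = (1223 + 2*(-41)*(-38)) - 147 = (1223 + 3116) - 147 = 4339 - 147 = 4192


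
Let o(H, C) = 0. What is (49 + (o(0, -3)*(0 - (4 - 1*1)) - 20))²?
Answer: 841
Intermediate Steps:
(49 + (o(0, -3)*(0 - (4 - 1*1)) - 20))² = (49 + (0*(0 - (4 - 1*1)) - 20))² = (49 + (0*(0 - (4 - 1)) - 20))² = (49 + (0*(0 - 1*3) - 20))² = (49 + (0*(0 - 3) - 20))² = (49 + (0*(-3) - 20))² = (49 + (0 - 20))² = (49 - 20)² = 29² = 841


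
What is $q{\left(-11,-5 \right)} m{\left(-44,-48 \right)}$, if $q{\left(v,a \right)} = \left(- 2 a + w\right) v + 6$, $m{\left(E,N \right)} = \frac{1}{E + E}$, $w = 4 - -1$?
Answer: $\frac{159}{88} \approx 1.8068$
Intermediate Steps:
$w = 5$ ($w = 4 + 1 = 5$)
$m{\left(E,N \right)} = \frac{1}{2 E}$
$q{\left(v,a \right)} = 6 + v \left(5 - 2 a\right)$ ($q{\left(v,a \right)} = \left(- 2 a + 5\right) v + 6 = \left(5 - 2 a\right) v + 6 = v \left(5 - 2 a\right) + 6 = 6 + v \left(5 - 2 a\right)$)
$q{\left(-11,-5 \right)} m{\left(-44,-48 \right)} = \left(6 + 5 \left(-11\right) - \left(-10\right) \left(-11\right)\right) \frac{1}{2 \left(-44\right)} = \left(6 - 55 - 110\right) \frac{1}{2} \left(- \frac{1}{44}\right) = \left(-159\right) \left(- \frac{1}{88}\right) = \frac{159}{88}$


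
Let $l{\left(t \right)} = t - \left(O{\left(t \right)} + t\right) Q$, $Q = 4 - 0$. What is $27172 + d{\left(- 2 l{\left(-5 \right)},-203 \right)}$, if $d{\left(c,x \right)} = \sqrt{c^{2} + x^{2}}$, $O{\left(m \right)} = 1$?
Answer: $27172 + \sqrt{41693} \approx 27376.0$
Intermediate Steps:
$Q = 4$ ($Q = 4 + 0 = 4$)
$l{\left(t \right)} = -4 - 3 t$ ($l{\left(t \right)} = t - \left(1 + t\right) 4 = t - \left(4 + 4 t\right) = -4 - 3 t$)
$27172 + d{\left(- 2 l{\left(-5 \right)},-203 \right)} = 27172 + \sqrt{\left(- 2 \left(-4 - -15\right)\right)^{2} + \left(-203\right)^{2}} = 27172 + \sqrt{\left(- 2 \left(-4 + 15\right)\right)^{2} + 41209} = 27172 + \sqrt{\left(\left(-2\right) 11\right)^{2} + 41209} = 27172 + \sqrt{\left(-22\right)^{2} + 41209} = 27172 + \sqrt{484 + 41209} = 27172 + \sqrt{41693}$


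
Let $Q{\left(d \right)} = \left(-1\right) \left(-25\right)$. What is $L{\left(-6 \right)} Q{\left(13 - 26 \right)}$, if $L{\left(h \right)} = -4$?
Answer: $-100$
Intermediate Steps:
$Q{\left(d \right)} = 25$
$L{\left(-6 \right)} Q{\left(13 - 26 \right)} = \left(-4\right) 25 = -100$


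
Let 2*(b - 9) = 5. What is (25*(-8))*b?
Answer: -2300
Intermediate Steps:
b = 23/2 (b = 9 + (½)*5 = 9 + 5/2 = 23/2 ≈ 11.500)
(25*(-8))*b = (25*(-8))*(23/2) = -200*23/2 = -2300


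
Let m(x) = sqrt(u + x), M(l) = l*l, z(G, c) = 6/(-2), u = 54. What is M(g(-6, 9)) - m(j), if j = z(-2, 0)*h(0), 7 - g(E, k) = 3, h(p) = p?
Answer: 16 - 3*sqrt(6) ≈ 8.6515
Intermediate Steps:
g(E, k) = 4 (g(E, k) = 7 - 1*3 = 7 - 3 = 4)
z(G, c) = -3 (z(G, c) = 6*(-1/2) = -3)
M(l) = l**2
j = 0 (j = -3*0 = 0)
m(x) = sqrt(54 + x)
M(g(-6, 9)) - m(j) = 4**2 - sqrt(54 + 0) = 16 - sqrt(54) = 16 - 3*sqrt(6)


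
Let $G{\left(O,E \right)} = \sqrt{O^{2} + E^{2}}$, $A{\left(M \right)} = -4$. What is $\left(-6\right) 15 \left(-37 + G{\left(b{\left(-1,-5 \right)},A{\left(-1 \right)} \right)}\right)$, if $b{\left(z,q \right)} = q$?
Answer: $3330 - 90 \sqrt{41} \approx 2753.7$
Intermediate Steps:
$G{\left(O,E \right)} = \sqrt{E^{2} + O^{2}}$
$\left(-6\right) 15 \left(-37 + G{\left(b{\left(-1,-5 \right)},A{\left(-1 \right)} \right)}\right) = \left(-6\right) 15 \left(-37 + \sqrt{\left(-4\right)^{2} + \left(-5\right)^{2}}\right) = - 90 \left(-37 + \sqrt{16 + 25}\right) = - 90 \left(-37 + \sqrt{41}\right) = 3330 - 90 \sqrt{41}$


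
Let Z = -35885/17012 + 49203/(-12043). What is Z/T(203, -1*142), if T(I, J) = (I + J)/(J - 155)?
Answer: 6179569407/204875516 ≈ 30.163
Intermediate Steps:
T(I, J) = (I + J)/(-155 + J)
Z = -1269204491/204875516 (Z = -35885*1/17012 + 49203*(-1/12043) = -35885/17012 - 49203/12043 = -1269204491/204875516 ≈ -6.1950)
Z/T(203, -1*142) = -1269204491*(-155 - 1*142)/(203 - 1*142)/204875516 = -1269204491*(-155 - 142)/(203 - 142)/204875516 = -1269204491/(204875516*(61/(-297))) = -1269204491/(204875516*((-1/297*61))) = -1269204491/(204875516*(-61/297)) = -1269204491/204875516*(-297/61) = 6179569407/204875516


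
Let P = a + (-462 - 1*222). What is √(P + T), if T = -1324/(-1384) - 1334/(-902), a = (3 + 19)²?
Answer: I*√4810763512302/156046 ≈ 14.056*I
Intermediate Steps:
a = 484 (a = 22² = 484)
P = -200 (P = 484 + (-462 - 1*222) = 484 + (-462 - 222) = 484 - 684 = -200)
T = 380063/156046 (T = -1324*(-1/1384) - 1334*(-1/902) = 331/346 + 667/451 = 380063/156046 ≈ 2.4356)
√(P + T) = √(-200 + 380063/156046) = √(-30829137/156046) = I*√4810763512302/156046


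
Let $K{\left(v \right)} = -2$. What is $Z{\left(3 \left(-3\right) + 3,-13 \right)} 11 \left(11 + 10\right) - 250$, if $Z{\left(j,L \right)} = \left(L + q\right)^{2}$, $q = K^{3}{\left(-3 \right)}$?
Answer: $101621$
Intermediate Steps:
$q = -8$ ($q = \left(-2\right)^{3} = -8$)
$Z{\left(j,L \right)} = \left(-8 + L\right)^{2}$ ($Z{\left(j,L \right)} = \left(L - 8\right)^{2} = \left(-8 + L\right)^{2}$)
$Z{\left(3 \left(-3\right) + 3,-13 \right)} 11 \left(11 + 10\right) - 250 = \left(-8 - 13\right)^{2} \cdot 11 \left(11 + 10\right) - 250 = \left(-21\right)^{2} \cdot 11 \cdot 21 - 250 = 441 \cdot 231 - 250 = 101871 - 250 = 101621$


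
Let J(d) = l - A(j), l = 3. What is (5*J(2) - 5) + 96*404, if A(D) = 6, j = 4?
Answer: 38764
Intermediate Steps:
J(d) = -3 (J(d) = 3 - 1*6 = 3 - 6 = -3)
(5*J(2) - 5) + 96*404 = (5*(-3) - 5) + 96*404 = (-15 - 5) + 38784 = -20 + 38784 = 38764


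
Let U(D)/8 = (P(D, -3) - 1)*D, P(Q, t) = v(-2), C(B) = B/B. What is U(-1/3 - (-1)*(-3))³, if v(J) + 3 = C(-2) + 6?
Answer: -512000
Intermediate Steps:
C(B) = 1
v(J) = 4 (v(J) = -3 + (1 + 6) = -3 + 7 = 4)
P(Q, t) = 4
U(D) = 24*D (U(D) = 8*((4 - 1)*D) = 8*(3*D) = 24*D)
U(-1/3 - (-1)*(-3))³ = (24*(-1/3 - (-1)*(-3)))³ = (24*(-1*⅓ - 1*3))³ = (24*(-⅓ - 3))³ = (24*(-10/3))³ = (-80)³ = -512000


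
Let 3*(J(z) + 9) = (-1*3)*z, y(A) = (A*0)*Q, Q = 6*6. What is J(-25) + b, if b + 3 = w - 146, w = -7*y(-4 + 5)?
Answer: -133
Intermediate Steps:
Q = 36
y(A) = 0 (y(A) = (A*0)*36 = 0*36 = 0)
w = 0 (w = -7*0 = 0)
J(z) = -9 - z (J(z) = -9 + ((-1*3)*z)/3 = -9 + (-3*z)/3 = -9 - z)
b = -149 (b = -3 + (0 - 146) = -3 - 146 = -149)
J(-25) + b = (-9 - 1*(-25)) - 149 = (-9 + 25) - 149 = 16 - 149 = -133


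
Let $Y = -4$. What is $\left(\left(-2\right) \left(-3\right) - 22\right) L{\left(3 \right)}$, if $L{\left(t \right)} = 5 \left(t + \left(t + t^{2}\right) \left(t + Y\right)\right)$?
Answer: $720$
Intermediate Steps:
$L{\left(t \right)} = 5 t + 5 \left(-4 + t\right) \left(t + t^{2}\right)$ ($L{\left(t \right)} = 5 \left(t + \left(t + t^{2}\right) \left(t - 4\right)\right) = 5 \left(t + \left(t + t^{2}\right) \left(-4 + t\right)\right) = 5 \left(t + \left(-4 + t\right) \left(t + t^{2}\right)\right) = 5 t + 5 \left(-4 + t\right) \left(t + t^{2}\right)$)
$\left(\left(-2\right) \left(-3\right) - 22\right) L{\left(3 \right)} = \left(\left(-2\right) \left(-3\right) - 22\right) 5 \cdot 3 \left(-3 + 3^{2} - 9\right) = \left(6 - 22\right) 5 \cdot 3 \left(-3 + 9 - 9\right) = - 16 \cdot 5 \cdot 3 \left(-3\right) = \left(-16\right) \left(-45\right) = 720$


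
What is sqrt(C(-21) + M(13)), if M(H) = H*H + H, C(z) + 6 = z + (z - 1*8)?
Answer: 3*sqrt(14) ≈ 11.225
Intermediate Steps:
C(z) = -14 + 2*z (C(z) = -6 + (z + (z - 1*8)) = -6 + (z + (z - 8)) = -6 + (z + (-8 + z)) = -6 + (-8 + 2*z) = -14 + 2*z)
M(H) = H + H**2 (M(H) = H**2 + H = H + H**2)
sqrt(C(-21) + M(13)) = sqrt((-14 + 2*(-21)) + 13*(1 + 13)) = sqrt((-14 - 42) + 13*14) = sqrt(-56 + 182) = sqrt(126) = 3*sqrt(14)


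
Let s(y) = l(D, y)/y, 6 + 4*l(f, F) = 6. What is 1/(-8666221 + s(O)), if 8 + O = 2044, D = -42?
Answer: -1/8666221 ≈ -1.1539e-7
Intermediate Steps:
l(f, F) = 0 (l(f, F) = -3/2 + (¼)*6 = -3/2 + 3/2 = 0)
O = 2036 (O = -8 + 2044 = 2036)
s(y) = 0 (s(y) = 0/y = 0)
1/(-8666221 + s(O)) = 1/(-8666221 + 0) = 1/(-8666221) = -1/8666221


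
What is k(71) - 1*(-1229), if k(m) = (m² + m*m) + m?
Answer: 11382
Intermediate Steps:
k(m) = m + 2*m² (k(m) = (m² + m²) + m = 2*m² + m = m + 2*m²)
k(71) - 1*(-1229) = 71*(1 + 2*71) - 1*(-1229) = 71*(1 + 142) + 1229 = 71*143 + 1229 = 10153 + 1229 = 11382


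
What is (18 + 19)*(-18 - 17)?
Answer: -1295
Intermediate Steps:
(18 + 19)*(-18 - 17) = 37*(-35) = -1295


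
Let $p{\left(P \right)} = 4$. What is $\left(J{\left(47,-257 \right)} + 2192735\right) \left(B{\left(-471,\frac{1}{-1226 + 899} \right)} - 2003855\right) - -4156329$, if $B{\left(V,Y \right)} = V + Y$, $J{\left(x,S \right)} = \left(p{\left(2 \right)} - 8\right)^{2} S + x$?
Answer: $- \frac{1434484920028427}{327} \approx -4.3868 \cdot 10^{12}$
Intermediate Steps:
$J{\left(x,S \right)} = x + 16 S$ ($J{\left(x,S \right)} = \left(4 - 8\right)^{2} S + x = \left(-4\right)^{2} S + x = 16 S + x = x + 16 S$)
$\left(J{\left(47,-257 \right)} + 2192735\right) \left(B{\left(-471,\frac{1}{-1226 + 899} \right)} - 2003855\right) - -4156329 = \left(\left(47 + 16 \left(-257\right)\right) + 2192735\right) \left(\left(-471 + \frac{1}{-1226 + 899}\right) - 2003855\right) - -4156329 = \left(\left(47 - 4112\right) + 2192735\right) \left(\left(-471 + \frac{1}{-327}\right) - 2003855\right) + 4156329 = \left(-4065 + 2192735\right) \left(\left(-471 - \frac{1}{327}\right) - 2003855\right) + 4156329 = 2188670 \left(- \frac{154018}{327} - 2003855\right) + 4156329 = 2188670 \left(- \frac{655414603}{327}\right) + 4156329 = - \frac{1434486279148010}{327} + 4156329 = - \frac{1434484920028427}{327}$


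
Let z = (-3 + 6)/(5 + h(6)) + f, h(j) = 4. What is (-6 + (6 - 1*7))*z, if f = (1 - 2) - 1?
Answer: 35/3 ≈ 11.667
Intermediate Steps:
f = -2 (f = -1 - 1 = -2)
z = -5/3 (z = (-3 + 6)/(5 + 4) - 2 = 3/9 - 2 = 3*(1/9) - 2 = 1/3 - 2 = -5/3 ≈ -1.6667)
(-6 + (6 - 1*7))*z = (-6 + (6 - 1*7))*(-5/3) = (-6 + (6 - 7))*(-5/3) = (-6 - 1)*(-5/3) = -7*(-5/3) = 35/3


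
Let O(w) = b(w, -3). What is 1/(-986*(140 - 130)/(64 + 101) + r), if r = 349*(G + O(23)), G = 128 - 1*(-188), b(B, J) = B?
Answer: 33/3902291 ≈ 8.4566e-6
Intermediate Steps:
O(w) = w
G = 316 (G = 128 + 188 = 316)
r = 118311 (r = 349*(316 + 23) = 349*339 = 118311)
1/(-986*(140 - 130)/(64 + 101) + r) = 1/(-986*(140 - 130)/(64 + 101) + 118311) = 1/(-9860/165 + 118311) = 1/(-986*2/33 + 118311) = 1/(-1972/33 + 118311) = 1/(3902291/33) = 33/3902291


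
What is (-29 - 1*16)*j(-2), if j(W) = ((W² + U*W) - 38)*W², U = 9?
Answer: 9360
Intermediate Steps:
j(W) = W²*(-38 + W² + 9*W) (j(W) = ((W² + 9*W) - 38)*W² = (-38 + W² + 9*W)*W² = W²*(-38 + W² + 9*W))
(-29 - 1*16)*j(-2) = (-29 - 1*16)*((-2)²*(-38 + (-2)² + 9*(-2))) = (-29 - 16)*(4*(-38 + 4 - 18)) = -180*(-52) = -45*(-208) = 9360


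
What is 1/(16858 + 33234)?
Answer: 1/50092 ≈ 1.9963e-5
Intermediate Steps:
1/(16858 + 33234) = 1/50092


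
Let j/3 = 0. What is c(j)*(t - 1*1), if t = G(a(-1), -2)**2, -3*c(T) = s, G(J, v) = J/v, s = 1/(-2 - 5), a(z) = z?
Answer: -1/28 ≈ -0.035714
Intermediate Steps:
j = 0 (j = 3*0 = 0)
s = -1/7 (s = 1/(-7) = -1/7 ≈ -0.14286)
c(T) = 1/21 (c(T) = -1/3*(-1/7) = 1/21)
t = 1/4 (t = (-1/(-2))**2 = (-1*(-1/2))**2 = (1/2)**2 = 1/4 ≈ 0.25000)
c(j)*(t - 1*1) = (1/4 - 1*1)/21 = (1/4 - 1)/21 = (1/21)*(-3/4) = -1/28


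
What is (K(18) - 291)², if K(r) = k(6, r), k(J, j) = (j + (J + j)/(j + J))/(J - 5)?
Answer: 73984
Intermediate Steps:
k(J, j) = (1 + j)/(-5 + J) (k(J, j) = (j + (J + j)/(J + j))/(-5 + J) = (j + 1)/(-5 + J) = (1 + j)/(-5 + J))
K(r) = 1 + r (K(r) = (1 + r)/(-5 + 6) = (1 + r)/1 = 1*(1 + r) = 1 + r)
(K(18) - 291)² = ((1 + 18) - 291)² = (19 - 291)² = (-272)² = 73984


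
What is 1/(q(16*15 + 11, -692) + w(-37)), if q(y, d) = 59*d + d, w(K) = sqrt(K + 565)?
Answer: -865/35914789 - sqrt(33)/430977468 ≈ -2.4098e-5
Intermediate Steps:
w(K) = sqrt(565 + K)
q(y, d) = 60*d
1/(q(16*15 + 11, -692) + w(-37)) = 1/(60*(-692) + sqrt(565 - 37)) = 1/(-41520 + sqrt(528)) = 1/(-41520 + 4*sqrt(33))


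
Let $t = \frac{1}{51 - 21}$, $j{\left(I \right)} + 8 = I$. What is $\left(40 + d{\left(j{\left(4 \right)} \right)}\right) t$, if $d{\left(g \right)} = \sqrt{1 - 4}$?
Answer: $\frac{4}{3} + \frac{i \sqrt{3}}{30} \approx 1.3333 + 0.057735 i$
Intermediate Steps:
$j{\left(I \right)} = -8 + I$
$d{\left(g \right)} = i \sqrt{3}$ ($d{\left(g \right)} = \sqrt{-3} = i \sqrt{3}$)
$t = \frac{1}{30} \approx 0.033333$
$\left(40 + d{\left(j{\left(4 \right)} \right)}\right) t = \left(40 + i \sqrt{3}\right) \frac{1}{30} = \frac{4}{3} + \frac{i \sqrt{3}}{30}$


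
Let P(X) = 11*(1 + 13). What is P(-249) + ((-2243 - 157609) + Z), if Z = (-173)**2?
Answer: -129769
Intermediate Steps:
Z = 29929
P(X) = 154 (P(X) = 11*14 = 154)
P(-249) + ((-2243 - 157609) + Z) = 154 + ((-2243 - 157609) + 29929) = 154 + (-159852 + 29929) = 154 - 129923 = -129769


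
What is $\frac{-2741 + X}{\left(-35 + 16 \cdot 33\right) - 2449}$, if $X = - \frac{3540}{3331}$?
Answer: $\frac{9133811}{6515436} \approx 1.4019$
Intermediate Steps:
$X = - \frac{3540}{3331}$ ($X = \left(-3540\right) \frac{1}{3331} = - \frac{3540}{3331} \approx -1.0627$)
$\frac{-2741 + X}{\left(-35 + 16 \cdot 33\right) - 2449} = \frac{-2741 - \frac{3540}{3331}}{\left(-35 + 16 \cdot 33\right) - 2449} = - \frac{9133811}{3331 \left(\left(-35 + 528\right) - 2449\right)} = - \frac{9133811}{3331 \left(493 - 2449\right)} = - \frac{9133811}{3331 \left(-1956\right)} = \left(- \frac{9133811}{3331}\right) \left(- \frac{1}{1956}\right) = \frac{9133811}{6515436}$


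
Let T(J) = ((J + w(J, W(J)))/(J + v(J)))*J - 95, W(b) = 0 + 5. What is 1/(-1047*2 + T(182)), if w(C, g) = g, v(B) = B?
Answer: -2/4191 ≈ -0.00047721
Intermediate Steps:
W(b) = 5
T(J) = -185/2 + J/2 (T(J) = ((J + 5)/(J + J))*J - 95 = ((5 + J)/((2*J)))*J - 95 = ((5 + J)*(1/(2*J)))*J - 95 = ((5 + J)/(2*J))*J - 95 = (5/2 + J/2) - 95 = -185/2 + J/2)
1/(-1047*2 + T(182)) = 1/(-1047*2 + (-185/2 + (½)*182)) = 1/(-2094 + (-185/2 + 91)) = 1/(-2094 - 3/2) = 1/(-4191/2) = -2/4191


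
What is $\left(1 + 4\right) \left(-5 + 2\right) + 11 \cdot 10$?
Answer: $95$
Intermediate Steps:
$\left(1 + 4\right) \left(-5 + 2\right) + 11 \cdot 10 = 5 \left(-3\right) + 110 = -15 + 110 = 95$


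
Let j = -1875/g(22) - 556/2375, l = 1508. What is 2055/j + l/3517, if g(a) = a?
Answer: -370899720394/15704660569 ≈ -23.617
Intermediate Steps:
j = -4465357/52250 (j = -1875/22 - 556/2375 = -4465357/52250 ≈ -85.461)
2055/j + l/3517 = 2055/(-4465357/52250) + 1508/3517 = 2055*(-52250/4465357) + 1508*(1/3517) = -107373750/4465357 + 1508/3517 = -370899720394/15704660569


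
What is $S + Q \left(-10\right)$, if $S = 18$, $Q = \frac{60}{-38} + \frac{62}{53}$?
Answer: $\frac{22246}{1007} \approx 22.091$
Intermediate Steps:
$Q = - \frac{412}{1007}$ ($Q = 60 \left(- \frac{1}{38}\right) + 62 \cdot \frac{1}{53} = - \frac{30}{19} + \frac{62}{53} = - \frac{412}{1007} \approx -0.40914$)
$S + Q \left(-10\right) = 18 - - \frac{4120}{1007} = 18 + \frac{4120}{1007} = \frac{22246}{1007}$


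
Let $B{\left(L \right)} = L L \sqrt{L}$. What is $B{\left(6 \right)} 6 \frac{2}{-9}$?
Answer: $- 48 \sqrt{6} \approx -117.58$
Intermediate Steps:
$B{\left(L \right)} = L^{\frac{5}{2}}$ ($B{\left(L \right)} = L^{2} \sqrt{L} = L^{\frac{5}{2}}$)
$B{\left(6 \right)} 6 \frac{2}{-9} = 6^{\frac{5}{2}} \cdot 6 \frac{2}{-9} = 36 \sqrt{6} \cdot 6 \cdot 2 \left(- \frac{1}{9}\right) = 216 \sqrt{6} \left(- \frac{2}{9}\right) = - 48 \sqrt{6}$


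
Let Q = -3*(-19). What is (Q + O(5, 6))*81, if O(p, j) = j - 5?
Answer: 4698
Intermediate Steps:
O(p, j) = -5 + j
Q = 57
(Q + O(5, 6))*81 = (57 + (-5 + 6))*81 = (57 + 1)*81 = 58*81 = 4698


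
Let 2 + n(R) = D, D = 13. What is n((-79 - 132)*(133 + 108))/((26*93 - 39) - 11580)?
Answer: -11/9201 ≈ -0.0011955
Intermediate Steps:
n(R) = 11 (n(R) = -2 + 13 = 11)
n((-79 - 132)*(133 + 108))/((26*93 - 39) - 11580) = 11/((26*93 - 39) - 11580) = 11/((2418 - 39) - 11580) = 11/(2379 - 11580) = 11/(-9201) = 11*(-1/9201) = -11/9201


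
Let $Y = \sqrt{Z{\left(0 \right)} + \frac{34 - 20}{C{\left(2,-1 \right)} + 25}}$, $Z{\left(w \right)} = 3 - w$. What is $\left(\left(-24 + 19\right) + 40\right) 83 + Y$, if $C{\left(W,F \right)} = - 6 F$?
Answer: $2905 + \frac{\sqrt{3317}}{31} \approx 2906.9$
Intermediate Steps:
$Y = \frac{\sqrt{3317}}{31}$ ($Y = \sqrt{\left(3 - 0\right) + \frac{34 - 20}{\left(-6\right) \left(-1\right) + 25}} = \sqrt{\left(3 + 0\right) + \frac{14}{6 + 25}} = \sqrt{3 + \frac{14}{31}} = \sqrt{\frac{107}{31}} = \frac{\sqrt{3317}}{31} \approx 1.8579$)
$\left(\left(-24 + 19\right) + 40\right) 83 + Y = \left(\left(-24 + 19\right) + 40\right) 83 + \frac{\sqrt{3317}}{31} = \left(-5 + 40\right) 83 + \frac{\sqrt{3317}}{31} = 35 \cdot 83 + \frac{\sqrt{3317}}{31} = 2905 + \frac{\sqrt{3317}}{31}$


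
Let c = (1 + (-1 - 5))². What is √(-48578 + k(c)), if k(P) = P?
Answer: I*√48553 ≈ 220.35*I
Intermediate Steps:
c = 25 (c = (1 - 6)² = (-5)² = 25)
√(-48578 + k(c)) = √(-48578 + 25) = √(-48553) = I*√48553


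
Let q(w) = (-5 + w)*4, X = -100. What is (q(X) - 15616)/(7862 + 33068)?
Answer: -8018/20465 ≈ -0.39179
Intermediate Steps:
q(w) = -20 + 4*w
(q(X) - 15616)/(7862 + 33068) = ((-20 + 4*(-100)) - 15616)/(7862 + 33068) = ((-20 - 400) - 15616)/40930 = (-420 - 15616)*(1/40930) = -16036*1/40930 = -8018/20465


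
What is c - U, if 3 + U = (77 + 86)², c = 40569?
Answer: 14003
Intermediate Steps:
U = 26566 (U = -3 + (77 + 86)² = -3 + 163² = -3 + 26569 = 26566)
c - U = 40569 - 1*26566 = 40569 - 26566 = 14003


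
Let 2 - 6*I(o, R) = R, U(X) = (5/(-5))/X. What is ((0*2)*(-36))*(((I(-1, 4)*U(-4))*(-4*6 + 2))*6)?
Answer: 0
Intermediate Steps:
U(X) = -1/X (U(X) = (5*(-1/5))/X = -1/X)
I(o, R) = 1/3 - R/6
((0*2)*(-36))*(((I(-1, 4)*U(-4))*(-4*6 + 2))*6) = ((0*2)*(-36))*((((1/3 - 1/6*4)*(-1/(-4)))*(-4*6 + 2))*6) = (0*(-36))*((((1/3 - 2/3)*(-1*(-1/4)))*(-24 + 2))*6) = 0*((-1/3*1/4*(-22))*6) = 0*(-1/12*(-22)*6) = 0*((11/6)*6) = 0*11 = 0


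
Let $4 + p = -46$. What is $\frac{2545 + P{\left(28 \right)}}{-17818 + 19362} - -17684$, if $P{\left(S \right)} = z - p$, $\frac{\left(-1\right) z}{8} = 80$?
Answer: $\frac{27306051}{1544} \approx 17685.0$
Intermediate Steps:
$z = -640$ ($z = \left(-8\right) 80 = -640$)
$p = -50$ ($p = -4 - 46 = -50$)
$P{\left(S \right)} = -590$ ($P{\left(S \right)} = -640 - -50 = -640 + 50 = -590$)
$\frac{2545 + P{\left(28 \right)}}{-17818 + 19362} - -17684 = \frac{2545 - 590}{-17818 + 19362} - -17684 = \frac{1955}{1544} + 17684 = \frac{27306051}{1544}$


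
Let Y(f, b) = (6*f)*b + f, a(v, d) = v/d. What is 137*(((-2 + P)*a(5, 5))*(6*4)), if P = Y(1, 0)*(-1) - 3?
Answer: -19728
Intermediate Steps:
Y(f, b) = f + 6*b*f (Y(f, b) = 6*b*f + f = f + 6*b*f)
P = -4 (P = (1*(1 + 6*0))*(-1) - 3 = (1*(1 + 0))*(-1) - 3 = (1*1)*(-1) - 3 = 1*(-1) - 3 = -1 - 3 = -4)
137*(((-2 + P)*a(5, 5))*(6*4)) = 137*(((-2 - 4)*(5/5))*(6*4)) = 137*(-30/5*24) = 137*(-6*1*24) = 137*(-6*24) = 137*(-144) = -19728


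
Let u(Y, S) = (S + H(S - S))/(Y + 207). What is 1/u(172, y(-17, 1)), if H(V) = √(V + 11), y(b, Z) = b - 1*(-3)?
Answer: -5306/185 - 379*√11/185 ≈ -35.476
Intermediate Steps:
y(b, Z) = 3 + b (y(b, Z) = b + 3 = 3 + b)
H(V) = √(11 + V)
u(Y, S) = (S + √11)/(207 + Y) (u(Y, S) = (S + √(11 + (S - S)))/(Y + 207) = (S + √(11 + 0))/(207 + Y) = (S + √11)/(207 + Y))
1/u(172, y(-17, 1)) = 1/(((3 - 17) + √11)/(207 + 172)) = 1/((-14 + √11)/379) = 1/(-14/379 + √11/379)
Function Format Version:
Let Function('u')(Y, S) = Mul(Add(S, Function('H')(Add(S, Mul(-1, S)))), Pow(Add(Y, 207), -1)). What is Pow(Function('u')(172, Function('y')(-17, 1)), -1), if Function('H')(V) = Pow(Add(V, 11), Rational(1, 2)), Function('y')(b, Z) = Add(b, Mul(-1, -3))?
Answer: Add(Rational(-5306, 185), Mul(Rational(-379, 185), Pow(11, Rational(1, 2)))) ≈ -35.476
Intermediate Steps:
Function('y')(b, Z) = Add(3, b) (Function('y')(b, Z) = Add(b, 3) = Add(3, b))
Function('H')(V) = Pow(Add(11, V), Rational(1, 2))
Function('u')(Y, S) = Mul(Pow(Add(207, Y), -1), Add(S, Pow(11, Rational(1, 2)))) (Function('u')(Y, S) = Mul(Add(S, Pow(Add(11, Add(S, Mul(-1, S))), Rational(1, 2))), Pow(Add(Y, 207), -1)) = Mul(Add(S, Pow(Add(11, 0), Rational(1, 2))), Pow(Add(207, Y), -1)) = Mul(Add(S, Pow(11, Rational(1, 2))), Pow(Add(207, Y), -1)) = Mul(Pow(Add(207, Y), -1), Add(S, Pow(11, Rational(1, 2)))))
Pow(Function('u')(172, Function('y')(-17, 1)), -1) = Pow(Mul(Pow(Add(207, 172), -1), Add(Add(3, -17), Pow(11, Rational(1, 2)))), -1) = Pow(Mul(Pow(379, -1), Add(-14, Pow(11, Rational(1, 2)))), -1) = Pow(Mul(Rational(1, 379), Add(-14, Pow(11, Rational(1, 2)))), -1) = Pow(Add(Rational(-14, 379), Mul(Rational(1, 379), Pow(11, Rational(1, 2)))), -1)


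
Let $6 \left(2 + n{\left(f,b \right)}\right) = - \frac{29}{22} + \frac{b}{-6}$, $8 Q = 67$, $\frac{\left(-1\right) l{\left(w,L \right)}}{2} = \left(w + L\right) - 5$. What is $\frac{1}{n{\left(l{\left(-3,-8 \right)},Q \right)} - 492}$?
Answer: $- \frac{3168}{1566425} \approx -0.0020224$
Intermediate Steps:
$l{\left(w,L \right)} = 10 - 2 L - 2 w$ ($l{\left(w,L \right)} = - 2 \left(\left(w + L\right) - 5\right) = - 2 \left(\left(L + w\right) - 5\right) = - 2 \left(-5 + L + w\right) = 10 - 2 L - 2 w$)
$Q = \frac{67}{8}$ ($Q = \frac{1}{8} \cdot 67 = \frac{67}{8} \approx 8.375$)
$n{\left(f,b \right)} = - \frac{293}{132} - \frac{b}{36}$ ($n{\left(f,b \right)} = -2 + \frac{- \frac{29}{22} + \frac{b}{-6}}{6} = -2 + \frac{\left(-29\right) \frac{1}{22} + b \left(- \frac{1}{6}\right)}{6} = -2 + \frac{- \frac{29}{22} - \frac{b}{6}}{6} = -2 - \left(\frac{29}{132} + \frac{b}{36}\right) = - \frac{293}{132} - \frac{b}{36}$)
$\frac{1}{n{\left(l{\left(-3,-8 \right)},Q \right)} - 492} = \frac{1}{\left(- \frac{293}{132} - \frac{67}{288}\right) - 492} = \frac{1}{- \frac{7769}{3168} - 492} = \frac{1}{- \frac{1566425}{3168}} = - \frac{3168}{1566425}$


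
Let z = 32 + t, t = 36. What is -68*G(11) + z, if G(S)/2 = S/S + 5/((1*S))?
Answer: -1428/11 ≈ -129.82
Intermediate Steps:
z = 68 (z = 32 + 36 = 68)
G(S) = 2 + 10/S (G(S) = 2*(S/S + 5/((1*S))) = 2*(1 + 5/S) = 2 + 10/S)
-68*G(11) + z = -68*(2 + 10/11) + 68 = -68*32/11 + 68 = -2176/11 + 68 = -1428/11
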